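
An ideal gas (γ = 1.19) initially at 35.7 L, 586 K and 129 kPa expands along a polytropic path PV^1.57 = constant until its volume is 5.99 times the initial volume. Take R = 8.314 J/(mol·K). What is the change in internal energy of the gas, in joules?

n = P₁V₁/(RT₁) = 129×35.7/(8.314×586) = 0.945 mol.
Polytropic n=1.57: T₂ = T₁(V₁/V₂)^(n−1) = 586×(0.167)^0.57 = 211 K; P₂ = P₁(V₁/V₂)^n = 7.76 kPa.
For an ideal gas ΔU = nCvΔT with Cv = R/(γ−1) = 43.8 J/(mol·K).
ΔU = 0.945×43.8×(211−586) = -15500 J.

-15500 J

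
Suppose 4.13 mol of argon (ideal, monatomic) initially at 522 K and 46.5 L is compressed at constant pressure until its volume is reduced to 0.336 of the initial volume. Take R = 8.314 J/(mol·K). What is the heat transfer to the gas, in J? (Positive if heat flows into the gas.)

-29800 J

P₁ = nRT₁/V₁ = 4.13×8.314×522/46.5 = 385 kPa.
Isobaric: P stays 385 kPa; V/T = const ⇒ T₂ = 175 K, V₂ = 15.6 L.
W = PΔV = 385×(15.6−46.5) kPa·L = -11900 J.
ΔU = nCvΔT = 4.13×12.5×(175−522) = -17900 J.
Q = ΔU + W = nCpΔT = -29800 J.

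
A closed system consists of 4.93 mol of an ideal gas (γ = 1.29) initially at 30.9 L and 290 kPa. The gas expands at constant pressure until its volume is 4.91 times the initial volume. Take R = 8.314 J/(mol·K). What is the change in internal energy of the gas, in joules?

121000 J

T₁ = P₁V₁/(nR) = 290×30.9/(4.93×8.314) = 219 K.
Isobaric: P stays 290 kPa; V/T = const ⇒ T₂ = 1070 K, V₂ = 152 L.
For an ideal gas ΔU = nCvΔT with Cv = R/(γ−1) = 28.7 J/(mol·K).
ΔU = 4.93×28.7×(1070−219) = 121000 J.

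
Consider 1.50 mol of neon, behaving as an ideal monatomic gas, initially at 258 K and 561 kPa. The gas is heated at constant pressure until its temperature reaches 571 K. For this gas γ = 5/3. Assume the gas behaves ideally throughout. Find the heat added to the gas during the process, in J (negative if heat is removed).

9760 J

V₁ = nRT₁/P₁ = 1.50×8.314×258/561 = 5.74 L.
Isobaric: P stays 561 kPa; V/T = const ⇒ T₂ = 571 K, V₂ = 12.7 L.
W = PΔV = 561×(12.7−5.74) kPa·L = 3900 J.
ΔU = nCvΔT = 1.50×12.5×(571−258) = 5860 J.
Q = ΔU + W = nCpΔT = 9760 J.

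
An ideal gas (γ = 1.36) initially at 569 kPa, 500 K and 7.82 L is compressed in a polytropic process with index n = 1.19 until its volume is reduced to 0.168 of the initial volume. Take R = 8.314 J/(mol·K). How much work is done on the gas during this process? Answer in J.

9450 J

n = P₁V₁/(RT₁) = 569×7.82/(8.314×500) = 1.07 mol.
Polytropic n=1.19: T₂ = T₁(V₁/V₂)^(n−1) = 500×(5.95)^0.19 = 702 K; P₂ = P₁(V₁/V₂)^n = 4750 kPa.
W = (P₁V₁−P₂V₂)/(n−1) = (569×7.82−4750×1.31)/0.19 = -9450 J.
Work done on the gas = −W_by = 9450 J.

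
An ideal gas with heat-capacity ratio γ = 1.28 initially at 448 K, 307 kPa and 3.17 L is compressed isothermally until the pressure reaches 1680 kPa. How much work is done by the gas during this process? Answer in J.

n = P₁V₁/(RT₁) = 307×3.17/(8.314×448) = 0.261 mol.
Isothermal: T stays 448 K; PV = const ⇒ V₂ = 0.579 L, P₂ = 1680 kPa.
W = nRT ln(V₂/V₁) = 0.261×8.314×448×ln(0.183) = -1650 J.

-1650 J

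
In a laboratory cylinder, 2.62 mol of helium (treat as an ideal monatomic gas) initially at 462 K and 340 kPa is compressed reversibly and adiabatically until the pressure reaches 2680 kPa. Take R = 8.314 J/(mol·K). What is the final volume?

8.58 L

V₁ = nRT₁/P₁ = 2.62×8.314×462/340 = 29.6 L.
Adiabatic: T₂/T₁ = (P₂/P₁)^((γ−1)/γ) ⇒ T₂ = 462×(7.88)^0.400 = 1060 K; V₂ = 8.58 L.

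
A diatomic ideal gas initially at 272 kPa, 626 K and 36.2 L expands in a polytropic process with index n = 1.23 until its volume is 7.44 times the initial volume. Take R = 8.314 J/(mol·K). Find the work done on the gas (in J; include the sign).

-15800 J

n = P₁V₁/(RT₁) = 272×36.2/(8.314×626) = 1.89 mol.
Polytropic n=1.23: T₂ = T₁(V₁/V₂)^(n−1) = 626×(0.134)^0.23 = 395 K; P₂ = P₁(V₁/V₂)^n = 23.0 kPa.
W = (P₁V₁−P₂V₂)/(n−1) = (272×36.2−23.0×269)/0.23 = 15800 J.
Work done on the gas = −W_by = -15800 J.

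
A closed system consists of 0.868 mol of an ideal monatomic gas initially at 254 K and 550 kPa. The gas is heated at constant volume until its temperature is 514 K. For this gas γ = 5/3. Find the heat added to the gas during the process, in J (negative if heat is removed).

2810 J

V₁ = nRT₁/P₁ = 0.868×8.314×254/550 = 3.33 L.
Isochoric: V stays 3.33 L; P/T = const ⇒ T₂ = 514 K, P₂ = 1110 kPa.
W = 0 (no volume change).
ΔU = nCvΔT = 0.868×12.5×(514−254) = 2810 J.
Q = ΔU = 2810 J.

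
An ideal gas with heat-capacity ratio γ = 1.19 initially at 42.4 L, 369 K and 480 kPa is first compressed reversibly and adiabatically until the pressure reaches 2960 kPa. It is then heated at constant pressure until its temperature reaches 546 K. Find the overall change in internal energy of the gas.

n = P₁V₁/(RT₁) = 480×42.4/(8.314×369) = 6.63 mol.
Step 1 — Adiabatic: T₂/T₁ = (P₂/P₁)^((γ−1)/γ) ⇒ T₂ = 369×(6.17)^0.160 = 493 K; V₂ = 9.19 L.
ΔU = nCvΔT = 6.63×43.8×(493−369) = 36100 J.
Q = 0 for an adiabatic process, so W = −ΔU = -36100 J.
State after step 1: P = 2960 kPa, V = 9.19 L, T = 493 K.
Step 2 — Isobaric: P stays 2960 kPa; V/T = const ⇒ T₂ = 546 K, V₂ = 10.2 L.
W = PΔV = 2960×(10.2−9.19) kPa·L = 2900 J.
ΔU = nCvΔT = 6.63×43.8×(546−493) = 15300 J.
Q = ΔU + W = nCpΔT = 18200 J.
Net over both steps: W = -33200 J, Q = 18200 J, ΔU = 51400 J.

51400 J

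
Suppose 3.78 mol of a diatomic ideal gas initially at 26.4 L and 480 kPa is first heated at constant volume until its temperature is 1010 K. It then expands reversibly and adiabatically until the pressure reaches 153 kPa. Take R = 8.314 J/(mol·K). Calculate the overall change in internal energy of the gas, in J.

12400 J

T₁ = P₁V₁/(nR) = 480×26.4/(3.78×8.314) = 403 K.
Step 1 — Isochoric: V stays 26.4 L; P/T = const ⇒ T₂ = 1010 K, P₂ = 1200 kPa.
W = 0 (no volume change).
ΔU = nCvΔT = 3.78×20.8×(1010−403) = 47700 J.
Q = ΔU = 47700 J.
State after step 1: P = 1200 kPa, V = 26.4 L, T = 1010 K.
Step 2 — Adiabatic: T₂/T₁ = (P₂/P₁)^((γ−1)/γ) ⇒ T₂ = 1010×(0.127)^0.286 = 560 K; V₂ = 115 L.
ΔU = nCvΔT = 3.78×20.8×(560−1010) = -35300 J.
Q = 0 for an adiabatic process, so W = −ΔU = 35300 J.
Net over both steps: W = 35300 J, Q = 47700 J, ΔU = 12400 J.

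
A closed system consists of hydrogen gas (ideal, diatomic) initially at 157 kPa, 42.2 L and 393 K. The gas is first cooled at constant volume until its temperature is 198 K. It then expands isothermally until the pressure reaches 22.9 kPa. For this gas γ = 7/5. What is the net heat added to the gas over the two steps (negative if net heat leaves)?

-4080 J

n = P₁V₁/(RT₁) = 157×42.2/(8.314×393) = 2.03 mol.
Step 1 — Isochoric: V stays 42.2 L; P/T = const ⇒ T₂ = 198 K, P₂ = 79.1 kPa.
W = 0 (no volume change).
ΔU = nCvΔT = 2.03×20.8×(198−393) = -8220 J.
Q = ΔU = -8220 J.
State after step 1: P = 79.1 kPa, V = 42.2 L, T = 198 K.
Step 2 — Isothermal: T stays 198 K; PV = const ⇒ V₂ = 146 L, P₂ = 22.9 kPa.
ΔU = 0 (ideal gas, T constant).
W = nRT ln(V₂/V₁) = 2.03×8.314×198×ln(3.45) = 4140 J.
Q = ΔU + W = 4140 J.
Net over both steps: W = 4140 J, Q = -4080 J, ΔU = -8220 J.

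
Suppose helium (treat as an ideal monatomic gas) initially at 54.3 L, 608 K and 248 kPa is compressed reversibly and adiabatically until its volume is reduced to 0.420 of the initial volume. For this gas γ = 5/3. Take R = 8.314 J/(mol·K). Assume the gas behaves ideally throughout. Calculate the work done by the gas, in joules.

n = P₁V₁/(RT₁) = 248×54.3/(8.314×608) = 2.66 mol.
Adiabatic: TV^(γ−1) = const ⇒ T₂ = 608×(2.38)^0.667 = 1080 K; PV^γ = const ⇒ P₂ = 1050 kPa.
ΔU = nCvΔT = 2.66×12.5×(1080−608) = 15800 J.
Q = 0 for an adiabatic process, so W = −ΔU = -15800 J.

-15800 J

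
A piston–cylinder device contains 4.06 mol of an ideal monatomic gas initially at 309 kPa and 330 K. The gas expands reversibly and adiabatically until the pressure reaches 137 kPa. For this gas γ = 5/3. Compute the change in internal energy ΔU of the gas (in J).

-4640 J

V₁ = nRT₁/P₁ = 4.06×8.314×330/309 = 36.0 L.
Adiabatic: T₂/T₁ = (P₂/P₁)^((γ−1)/γ) ⇒ T₂ = 330×(0.443)^0.400 = 238 K; V₂ = 58.7 L.
For an ideal gas ΔU = nCvΔT with Cv = (3/2)R = 12.5 J/(mol·K).
ΔU = 4.06×12.5×(238−330) = -4640 J.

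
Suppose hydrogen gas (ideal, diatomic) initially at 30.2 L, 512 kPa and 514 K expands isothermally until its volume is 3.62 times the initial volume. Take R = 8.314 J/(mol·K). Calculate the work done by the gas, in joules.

n = P₁V₁/(RT₁) = 512×30.2/(8.314×514) = 3.62 mol.
Isothermal: T stays 514 K; PV = const ⇒ V₂ = 109 L, P₂ = 141 kPa.
W = nRT ln(V₂/V₁) = 3.62×8.314×514×ln(3.62) = 19900 J.

19900 J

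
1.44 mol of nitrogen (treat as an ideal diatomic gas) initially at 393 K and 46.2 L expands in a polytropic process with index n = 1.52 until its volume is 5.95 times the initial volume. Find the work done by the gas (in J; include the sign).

P₁ = nRT₁/V₁ = 1.44×8.314×393/46.2 = 102 kPa.
Polytropic n=1.52: T₂ = T₁(V₁/V₂)^(n−1) = 393×(0.168)^0.52 = 155 K; P₂ = P₁(V₁/V₂)^n = 6.77 kPa.
W = (P₁V₁−P₂V₂)/(n−1) = (102×46.2−6.77×275)/0.52 = 5470 J.

5470 J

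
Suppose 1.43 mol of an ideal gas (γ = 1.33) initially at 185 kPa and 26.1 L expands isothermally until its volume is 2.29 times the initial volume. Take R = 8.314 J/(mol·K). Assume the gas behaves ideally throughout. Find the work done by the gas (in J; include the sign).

4000 J

T₁ = P₁V₁/(nR) = 185×26.1/(1.43×8.314) = 406 K.
Isothermal: T stays 406 K; PV = const ⇒ V₂ = 59.8 L, P₂ = 80.8 kPa.
W = nRT ln(V₂/V₁) = 1.43×8.314×406×ln(2.29) = 4000 J.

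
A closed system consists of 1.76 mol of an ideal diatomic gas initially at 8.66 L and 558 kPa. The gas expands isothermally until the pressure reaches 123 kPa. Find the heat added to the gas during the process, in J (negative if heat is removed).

T₁ = P₁V₁/(nR) = 558×8.66/(1.76×8.314) = 330 K.
Isothermal: T stays 330 K; PV = const ⇒ V₂ = 39.3 L, P₂ = 123 kPa.
ΔU = 0 (ideal gas, T constant).
W = nRT ln(V₂/V₁) = 1.76×8.314×330×ln(4.54) = 7310 J.
Q = ΔU + W = 7310 J.

7310 J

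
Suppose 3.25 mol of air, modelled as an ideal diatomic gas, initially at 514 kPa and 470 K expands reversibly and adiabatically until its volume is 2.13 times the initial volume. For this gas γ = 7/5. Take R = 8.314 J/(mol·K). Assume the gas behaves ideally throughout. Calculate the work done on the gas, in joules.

-8290 J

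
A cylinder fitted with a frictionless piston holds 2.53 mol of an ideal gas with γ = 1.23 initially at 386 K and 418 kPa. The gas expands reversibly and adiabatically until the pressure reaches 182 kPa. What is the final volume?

38.2 L

V₁ = nRT₁/P₁ = 2.53×8.314×386/418 = 19.4 L.
Adiabatic: T₂/T₁ = (P₂/P₁)^((γ−1)/γ) ⇒ T₂ = 386×(0.435)^0.187 = 330 K; V₂ = 38.2 L.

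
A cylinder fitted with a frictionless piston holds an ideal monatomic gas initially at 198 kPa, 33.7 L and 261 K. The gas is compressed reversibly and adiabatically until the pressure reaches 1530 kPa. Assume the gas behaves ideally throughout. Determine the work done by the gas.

n = P₁V₁/(RT₁) = 198×33.7/(8.314×261) = 3.07 mol.
Adiabatic: T₂/T₁ = (P₂/P₁)^((γ−1)/γ) ⇒ T₂ = 261×(7.73)^0.400 = 591 K; V₂ = 9.88 L.
ΔU = nCvΔT = 3.07×12.5×(591−261) = 12700 J.
Q = 0 for an adiabatic process, so W = −ΔU = -12700 J.

-12700 J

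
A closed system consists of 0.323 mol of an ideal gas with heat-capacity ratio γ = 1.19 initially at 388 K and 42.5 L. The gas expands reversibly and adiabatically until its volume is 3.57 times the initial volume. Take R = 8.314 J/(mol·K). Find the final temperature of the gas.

P₁ = nRT₁/V₁ = 0.323×8.314×388/42.5 = 24.5 kPa.
Adiabatic: TV^(γ−1) = const ⇒ T₂ = 388×(0.280)^0.190 = 305 K; PV^γ = const ⇒ P₂ = 5.39 kPa.

305 K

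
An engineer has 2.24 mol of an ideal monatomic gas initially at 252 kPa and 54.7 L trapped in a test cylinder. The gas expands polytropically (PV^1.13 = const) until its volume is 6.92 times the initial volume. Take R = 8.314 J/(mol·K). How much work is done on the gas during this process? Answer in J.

-23600 J

T₁ = P₁V₁/(nR) = 252×54.7/(2.24×8.314) = 740 K.
Polytropic n=1.13: T₂ = T₁(V₁/V₂)^(n−1) = 740×(0.145)^0.13 = 576 K; P₂ = P₁(V₁/V₂)^n = 28.3 kPa.
W = (P₁V₁−P₂V₂)/(n−1) = (252×54.7−28.3×379)/0.13 = 23600 J.
Work done on the gas = −W_by = -23600 J.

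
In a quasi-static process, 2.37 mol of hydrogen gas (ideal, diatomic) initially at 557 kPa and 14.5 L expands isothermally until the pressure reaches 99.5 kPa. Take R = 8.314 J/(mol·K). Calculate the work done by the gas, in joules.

T₁ = P₁V₁/(nR) = 557×14.5/(2.37×8.314) = 410 K.
Isothermal: T stays 410 K; PV = const ⇒ V₂ = 81.2 L, P₂ = 99.5 kPa.
W = nRT ln(V₂/V₁) = 2.37×8.314×410×ln(5.60) = 13900 J.

13900 J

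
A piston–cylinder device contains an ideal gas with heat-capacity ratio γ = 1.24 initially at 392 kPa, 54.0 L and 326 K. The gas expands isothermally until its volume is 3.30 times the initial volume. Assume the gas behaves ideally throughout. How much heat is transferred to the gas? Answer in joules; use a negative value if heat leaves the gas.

n = P₁V₁/(RT₁) = 392×54.0/(8.314×326) = 7.81 mol.
Isothermal: T stays 326 K; PV = const ⇒ V₂ = 178 L, P₂ = 119 kPa.
ΔU = 0 (ideal gas, T constant).
W = nRT ln(V₂/V₁) = 7.81×8.314×326×ln(3.30) = 25300 J.
Q = ΔU + W = 25300 J.

25300 J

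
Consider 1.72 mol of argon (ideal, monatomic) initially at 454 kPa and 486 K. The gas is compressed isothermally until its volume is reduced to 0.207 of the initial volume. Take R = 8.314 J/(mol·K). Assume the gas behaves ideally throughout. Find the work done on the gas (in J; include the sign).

V₁ = nRT₁/P₁ = 1.72×8.314×486/454 = 15.3 L.
Isothermal: T stays 486 K; PV = const ⇒ V₂ = 3.17 L, P₂ = 2190 kPa.
W = nRT ln(V₂/V₁) = 1.72×8.314×486×ln(0.207) = -10900 J.
Work done on the gas = −W_by = 10900 J.

10900 J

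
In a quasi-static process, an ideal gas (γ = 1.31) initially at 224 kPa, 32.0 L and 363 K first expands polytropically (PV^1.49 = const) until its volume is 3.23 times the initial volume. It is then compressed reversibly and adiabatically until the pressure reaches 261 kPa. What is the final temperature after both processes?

320 K

n = P₁V₁/(RT₁) = 224×32.0/(8.314×363) = 2.38 mol.
Step 1 — Polytropic n=1.49: T₂ = T₁(V₁/V₂)^(n−1) = 363×(0.310)^0.49 = 204 K; P₂ = P₁(V₁/V₂)^n = 39.0 kPa.
W = (P₁V₁−P₂V₂)/(n−1) = (224×32.0−39.0×103)/0.49 = 6390 J.
ΔU = nCvΔT = 2.38×26.8×(204−363) = -10100 J.
Q = ΔU + W = -3710 J.
State after step 1: P = 39.0 kPa, V = 103 L, T = 204 K.
Step 2 — Adiabatic: T₂/T₁ = (P₂/P₁)^((γ−1)/γ) ⇒ T₂ = 204×(6.69)^0.237 = 320 K; V₂ = 24.2 L.
ΔU = nCvΔT = 2.38×26.8×(320−204) = 7390 J.
Q = 0 for an adiabatic process, so W = −ΔU = -7390 J.
Net over both steps: W = -997 J, Q = -3710 J, ΔU = -2720 J.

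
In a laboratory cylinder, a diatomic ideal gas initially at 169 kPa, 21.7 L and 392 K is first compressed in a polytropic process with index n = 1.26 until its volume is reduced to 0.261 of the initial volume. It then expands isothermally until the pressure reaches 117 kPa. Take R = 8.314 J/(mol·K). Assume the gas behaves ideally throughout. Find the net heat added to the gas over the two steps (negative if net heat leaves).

n = P₁V₁/(RT₁) = 169×21.7/(8.314×392) = 1.13 mol.
Step 1 — Polytropic n=1.26: T₂ = T₁(V₁/V₂)^(n−1) = 392×(3.83)^0.26 = 556 K; P₂ = P₁(V₁/V₂)^n = 918 kPa.
W = (P₁V₁−P₂V₂)/(n−1) = (169×21.7−918×5.66)/0.26 = -5900 J.
ΔU = nCvΔT = 1.13×20.8×(556−392) = 3830 J.
Q = ΔU + W = -2060 J.
State after step 1: P = 918 kPa, V = 5.66 L, T = 556 K.
Step 2 — Isothermal: T stays 556 K; PV = const ⇒ V₂ = 44.4 L, P₂ = 117 kPa.
ΔU = 0 (ideal gas, T constant).
W = nRT ln(V₂/V₁) = 1.13×8.314×556×ln(7.85) = 10700 J.
Q = ΔU + W = 10700 J.
Net over both steps: W = 4820 J, Q = 8650 J, ΔU = 3830 J.

8650 J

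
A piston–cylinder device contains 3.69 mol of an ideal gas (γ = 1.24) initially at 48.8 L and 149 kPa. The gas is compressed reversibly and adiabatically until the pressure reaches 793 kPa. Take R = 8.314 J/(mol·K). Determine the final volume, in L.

12.7 L

T₁ = P₁V₁/(nR) = 149×48.8/(3.69×8.314) = 237 K.
Adiabatic: T₂/T₁ = (P₂/P₁)^((γ−1)/γ) ⇒ T₂ = 237×(5.32)^0.194 = 328 K; V₂ = 12.7 L.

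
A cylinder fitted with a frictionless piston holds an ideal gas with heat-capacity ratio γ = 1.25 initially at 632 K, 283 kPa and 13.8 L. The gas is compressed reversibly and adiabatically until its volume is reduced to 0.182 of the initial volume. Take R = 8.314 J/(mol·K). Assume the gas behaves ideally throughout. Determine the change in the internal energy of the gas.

n = P₁V₁/(RT₁) = 283×13.8/(8.314×632) = 0.743 mol.
Adiabatic: TV^(γ−1) = const ⇒ T₂ = 632×(5.49)^0.250 = 968 K; PV^γ = const ⇒ P₂ = 2380 kPa.
For an ideal gas ΔU = nCvΔT with Cv = R/(γ−1) = 33.3 J/(mol·K).
ΔU = 0.743×33.3×(968−632) = 8300 J.

8300 J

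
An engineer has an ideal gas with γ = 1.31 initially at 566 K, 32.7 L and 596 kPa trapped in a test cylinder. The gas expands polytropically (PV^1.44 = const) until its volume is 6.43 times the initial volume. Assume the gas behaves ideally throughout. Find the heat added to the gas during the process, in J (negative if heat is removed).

-10400 J

n = P₁V₁/(RT₁) = 596×32.7/(8.314×566) = 4.14 mol.
Polytropic n=1.44: T₂ = T₁(V₁/V₂)^(n−1) = 566×(0.156)^0.44 = 250 K; P₂ = P₁(V₁/V₂)^n = 40.9 kPa.
W = (P₁V₁−P₂V₂)/(n−1) = (596×32.7−40.9×210)/0.44 = 24800 J.
ΔU = nCvΔT = 4.14×26.8×(250−566) = -35100 J.
Q = ΔU + W = -10400 J.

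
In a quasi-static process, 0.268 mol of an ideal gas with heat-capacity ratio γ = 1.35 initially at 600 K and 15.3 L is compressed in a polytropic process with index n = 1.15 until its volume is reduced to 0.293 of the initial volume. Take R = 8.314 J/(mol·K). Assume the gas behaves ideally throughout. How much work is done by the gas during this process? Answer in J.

-1800 J

P₁ = nRT₁/V₁ = 0.268×8.314×600/15.3 = 87.4 kPa.
Polytropic n=1.15: T₂ = T₁(V₁/V₂)^(n−1) = 600×(3.41)^0.15 = 721 K; P₂ = P₁(V₁/V₂)^n = 359 kPa.
W = (P₁V₁−P₂V₂)/(n−1) = (87.4×15.3−359×4.48)/0.15 = -1800 J.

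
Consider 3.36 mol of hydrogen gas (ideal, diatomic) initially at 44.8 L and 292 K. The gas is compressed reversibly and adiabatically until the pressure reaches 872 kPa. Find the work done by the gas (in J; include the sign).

P₁ = nRT₁/V₁ = 3.36×8.314×292/44.8 = 182 kPa.
Adiabatic: T₂/T₁ = (P₂/P₁)^((γ−1)/γ) ⇒ T₂ = 292×(4.79)^0.286 = 457 K; V₂ = 14.6 L.
ΔU = nCvΔT = 3.36×20.8×(457−292) = 11500 J.
Q = 0 for an adiabatic process, so W = −ΔU = -11500 J.

-11500 J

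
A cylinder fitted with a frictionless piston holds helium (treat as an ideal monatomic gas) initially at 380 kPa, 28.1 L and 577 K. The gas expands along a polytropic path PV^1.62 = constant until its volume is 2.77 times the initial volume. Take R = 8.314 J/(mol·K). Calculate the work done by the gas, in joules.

n = P₁V₁/(RT₁) = 380×28.1/(8.314×577) = 2.23 mol.
Polytropic n=1.62: T₂ = T₁(V₁/V₂)^(n−1) = 577×(0.361)^0.62 = 307 K; P₂ = P₁(V₁/V₂)^n = 72.9 kPa.
W = (P₁V₁−P₂V₂)/(n−1) = (380×28.1−72.9×77.8)/0.62 = 8070 J.

8070 J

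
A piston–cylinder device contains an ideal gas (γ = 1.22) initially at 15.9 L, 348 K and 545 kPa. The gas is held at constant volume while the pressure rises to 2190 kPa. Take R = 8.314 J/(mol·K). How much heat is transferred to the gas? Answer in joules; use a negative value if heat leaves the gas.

n = P₁V₁/(RT₁) = 545×15.9/(8.314×348) = 3.00 mol.
Isochoric: V stays 15.9 L; P/T = const ⇒ T₂ = 1400 K, P₂ = 2190 kPa.
W = 0 (no volume change).
ΔU = nCvΔT = 3.00×37.8×(1400−348) = 119000 J.
Q = ΔU = 119000 J.

119000 J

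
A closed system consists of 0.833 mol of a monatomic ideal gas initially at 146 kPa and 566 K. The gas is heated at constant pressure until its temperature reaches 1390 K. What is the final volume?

V₁ = nRT₁/P₁ = 0.833×8.314×566/146 = 26.8 L.
Isobaric: P stays 146 kPa; V/T = const ⇒ T₂ = 1390 K, V₂ = 65.9 L.

65.9 L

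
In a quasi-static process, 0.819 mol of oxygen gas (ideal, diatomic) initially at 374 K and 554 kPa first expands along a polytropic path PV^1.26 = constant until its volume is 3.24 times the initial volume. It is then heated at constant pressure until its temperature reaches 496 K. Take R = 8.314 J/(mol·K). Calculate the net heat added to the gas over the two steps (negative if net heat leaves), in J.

6160 J

V₁ = nRT₁/P₁ = 0.819×8.314×374/554 = 4.60 L.
Step 1 — Polytropic n=1.26: T₂ = T₁(V₁/V₂)^(n−1) = 374×(0.309)^0.26 = 276 K; P₂ = P₁(V₁/V₂)^n = 126 kPa.
W = (P₁V₁−P₂V₂)/(n−1) = (554×4.60−126×14.9)/0.26 = 2580 J.
ΔU = nCvΔT = 0.819×20.8×(276−374) = -1680 J.
Q = ΔU + W = 903 J.
State after step 1: P = 126 kPa, V = 14.9 L, T = 276 K.
Step 2 — Isobaric: P stays 126 kPa; V/T = const ⇒ T₂ = 496 K, V₂ = 26.8 L.
W = PΔV = 126×(26.8−14.9) kPa·L = 1500 J.
ΔU = nCvΔT = 0.819×20.8×(496−276) = 3750 J.
Q = ΔU + W = nCpΔT = 5250 J.
Net over both steps: W = 4080 J, Q = 6160 J, ΔU = 2080 J.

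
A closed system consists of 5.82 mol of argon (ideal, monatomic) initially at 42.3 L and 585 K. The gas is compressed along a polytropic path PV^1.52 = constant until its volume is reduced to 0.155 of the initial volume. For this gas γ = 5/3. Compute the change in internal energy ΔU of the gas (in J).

69500 J

P₁ = nRT₁/V₁ = 5.82×8.314×585/42.3 = 669 kPa.
Polytropic n=1.52: T₂ = T₁(V₁/V₂)^(n−1) = 585×(6.45)^0.52 = 1540 K; P₂ = P₁(V₁/V₂)^n = 11400 kPa.
For an ideal gas ΔU = nCvΔT with Cv = (3/2)R = 12.5 J/(mol·K).
ΔU = 5.82×12.5×(1540−585) = 69500 J.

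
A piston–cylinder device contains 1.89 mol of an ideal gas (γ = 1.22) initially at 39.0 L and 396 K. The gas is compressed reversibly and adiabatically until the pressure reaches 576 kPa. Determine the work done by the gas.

P₁ = nRT₁/V₁ = 1.89×8.314×396/39.0 = 160 kPa.
Adiabatic: T₂/T₁ = (P₂/P₁)^((γ−1)/γ) ⇒ T₂ = 396×(3.61)^0.180 = 499 K; V₂ = 13.6 L.
ΔU = nCvΔT = 1.89×37.8×(499−396) = 7370 J.
Q = 0 for an adiabatic process, so W = −ΔU = -7370 J.

-7370 J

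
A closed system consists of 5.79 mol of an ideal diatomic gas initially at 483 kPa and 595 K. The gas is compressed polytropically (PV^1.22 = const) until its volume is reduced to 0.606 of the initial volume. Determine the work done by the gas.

V₁ = nRT₁/P₁ = 5.79×8.314×595/483 = 59.3 L.
Polytropic n=1.22: T₂ = T₁(V₁/V₂)^(n−1) = 595×(1.65)^0.22 = 664 K; P₂ = P₁(V₁/V₂)^n = 890 kPa.
W = (P₁V₁−P₂V₂)/(n−1) = (483×59.3−890×35.9)/0.22 = -15200 J.

-15200 J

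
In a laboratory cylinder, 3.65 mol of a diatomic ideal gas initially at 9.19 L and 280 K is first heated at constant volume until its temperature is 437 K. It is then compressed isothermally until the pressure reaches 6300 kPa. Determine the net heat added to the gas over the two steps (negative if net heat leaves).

-7630 J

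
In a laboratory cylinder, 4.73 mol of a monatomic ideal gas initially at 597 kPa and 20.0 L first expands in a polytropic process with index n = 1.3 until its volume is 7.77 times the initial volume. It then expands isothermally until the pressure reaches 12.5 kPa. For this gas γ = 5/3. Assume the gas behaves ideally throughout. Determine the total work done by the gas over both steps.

26000 J

T₁ = P₁V₁/(nR) = 597×20.0/(4.73×8.314) = 304 K.
Step 1 — Polytropic n=1.3: T₂ = T₁(V₁/V₂)^(n−1) = 304×(0.129)^0.30 = 164 K; P₂ = P₁(V₁/V₂)^n = 41.5 kPa.
W = (P₁V₁−P₂V₂)/(n−1) = (597×20.0−41.5×155)/0.30 = 18300 J.
ΔU = nCvΔT = 4.73×12.5×(164−304) = -8230 J.
Q = ΔU + W = 10100 J.
State after step 1: P = 41.5 kPa, V = 155 L, T = 164 K.
Step 2 — Isothermal: T stays 164 K; PV = const ⇒ V₂ = 516 L, P₂ = 12.5 kPa.
ΔU = 0 (ideal gas, T constant).
W = nRT ln(V₂/V₁) = 4.73×8.314×164×ln(3.32) = 7750 J.
Q = ΔU + W = 7750 J.
Net over both steps: W = 26000 J, Q = 17800 J, ΔU = -8230 J.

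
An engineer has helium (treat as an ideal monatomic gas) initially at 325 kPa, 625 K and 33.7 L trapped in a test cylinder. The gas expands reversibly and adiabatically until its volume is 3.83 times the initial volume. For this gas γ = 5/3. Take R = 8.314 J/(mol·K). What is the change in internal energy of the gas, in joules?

n = P₁V₁/(RT₁) = 325×33.7/(8.314×625) = 2.11 mol.
Adiabatic: TV^(γ−1) = const ⇒ T₂ = 625×(0.261)^0.667 = 255 K; PV^γ = const ⇒ P₂ = 34.7 kPa.
For an ideal gas ΔU = nCvΔT with Cv = (3/2)R = 12.5 J/(mol·K).
ΔU = 2.11×12.5×(255−625) = -9720 J.

-9720 J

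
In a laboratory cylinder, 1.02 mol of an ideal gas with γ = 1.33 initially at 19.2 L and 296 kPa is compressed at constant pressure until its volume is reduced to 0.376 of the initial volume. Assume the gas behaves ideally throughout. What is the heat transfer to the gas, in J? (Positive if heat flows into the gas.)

-14300 J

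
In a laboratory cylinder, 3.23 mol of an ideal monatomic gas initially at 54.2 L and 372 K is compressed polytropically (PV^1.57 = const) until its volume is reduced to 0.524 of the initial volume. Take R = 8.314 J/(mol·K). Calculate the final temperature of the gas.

P₁ = nRT₁/V₁ = 3.23×8.314×372/54.2 = 184 kPa.
Polytropic n=1.57: T₂ = T₁(V₁/V₂)^(n−1) = 372×(1.91)^0.57 = 538 K; P₂ = P₁(V₁/V₂)^n = 508 kPa.

538 K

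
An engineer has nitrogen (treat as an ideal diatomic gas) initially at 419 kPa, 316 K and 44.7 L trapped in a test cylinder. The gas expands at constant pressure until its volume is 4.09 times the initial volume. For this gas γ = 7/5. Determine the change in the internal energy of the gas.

145000 J

n = P₁V₁/(RT₁) = 419×44.7/(8.314×316) = 7.13 mol.
Isobaric: P stays 419 kPa; V/T = const ⇒ T₂ = 1290 K, V₂ = 183 L.
For an ideal gas ΔU = nCvΔT with Cv = (5/2)R = 20.8 J/(mol·K).
ΔU = 7.13×20.8×(1290−316) = 145000 J.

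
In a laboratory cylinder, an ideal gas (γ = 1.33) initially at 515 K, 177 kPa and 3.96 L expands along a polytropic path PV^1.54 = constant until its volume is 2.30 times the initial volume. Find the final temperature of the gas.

Polytropic n=1.54: T₂ = T₁(V₁/V₂)^(n−1) = 515×(0.435)^0.54 = 328 K; P₂ = P₁(V₁/V₂)^n = 49.1 kPa.

328 K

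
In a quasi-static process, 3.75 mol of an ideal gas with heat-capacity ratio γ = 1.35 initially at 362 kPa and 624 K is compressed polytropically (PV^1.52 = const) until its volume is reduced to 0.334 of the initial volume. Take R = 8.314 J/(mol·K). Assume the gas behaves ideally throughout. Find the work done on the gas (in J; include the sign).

V₁ = nRT₁/P₁ = 3.75×8.314×624/362 = 53.7 L.
Polytropic n=1.52: T₂ = T₁(V₁/V₂)^(n−1) = 624×(2.99)^0.52 = 1100 K; P₂ = P₁(V₁/V₂)^n = 1920 kPa.
W = (P₁V₁−P₂V₂)/(n−1) = (362×53.7−1920×17.9)/0.52 = -28800 J.
Work done on the gas = −W_by = 28800 J.

28800 J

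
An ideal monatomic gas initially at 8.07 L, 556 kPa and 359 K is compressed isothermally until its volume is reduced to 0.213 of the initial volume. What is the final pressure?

Isothermal: T stays 359 K; PV = const ⇒ V₂ = 1.72 L, P₂ = 2610 kPa.

2610 kPa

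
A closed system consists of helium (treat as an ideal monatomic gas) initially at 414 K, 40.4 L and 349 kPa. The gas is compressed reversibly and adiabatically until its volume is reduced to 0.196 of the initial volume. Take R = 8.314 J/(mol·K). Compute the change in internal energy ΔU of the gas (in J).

n = P₁V₁/(RT₁) = 349×40.4/(8.314×414) = 4.10 mol.
Adiabatic: TV^(γ−1) = const ⇒ T₂ = 414×(5.10)^0.667 = 1230 K; PV^γ = const ⇒ P₂ = 5280 kPa.
For an ideal gas ΔU = nCvΔT with Cv = (3/2)R = 12.5 J/(mol·K).
ΔU = 4.10×12.5×(1230−414) = 41500 J.

41500 J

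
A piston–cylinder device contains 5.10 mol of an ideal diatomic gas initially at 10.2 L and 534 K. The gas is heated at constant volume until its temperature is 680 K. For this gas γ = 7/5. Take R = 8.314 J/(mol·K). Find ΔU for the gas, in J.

P₁ = nRT₁/V₁ = 5.10×8.314×534/10.2 = 2220 kPa.
Isochoric: V stays 10.2 L; P/T = const ⇒ T₂ = 680 K, P₂ = 2830 kPa.
For an ideal gas ΔU = nCvΔT with Cv = (5/2)R = 20.8 J/(mol·K).
ΔU = 5.10×20.8×(680−534) = 15500 J.

15500 J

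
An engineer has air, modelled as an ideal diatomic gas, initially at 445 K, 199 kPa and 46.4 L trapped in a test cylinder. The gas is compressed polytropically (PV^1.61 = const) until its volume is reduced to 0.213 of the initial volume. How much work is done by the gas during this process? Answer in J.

-23700 J

n = P₁V₁/(RT₁) = 199×46.4/(8.314×445) = 2.50 mol.
Polytropic n=1.61: T₂ = T₁(V₁/V₂)^(n−1) = 445×(4.69)^0.61 = 1140 K; P₂ = P₁(V₁/V₂)^n = 2400 kPa.
W = (P₁V₁−P₂V₂)/(n−1) = (199×46.4−2400×9.88)/0.61 = -23700 J.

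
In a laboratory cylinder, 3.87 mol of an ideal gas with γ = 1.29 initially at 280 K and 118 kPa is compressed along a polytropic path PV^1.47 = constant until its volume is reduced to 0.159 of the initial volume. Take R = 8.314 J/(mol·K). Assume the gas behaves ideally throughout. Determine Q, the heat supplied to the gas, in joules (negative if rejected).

16300 J

V₁ = nRT₁/P₁ = 3.87×8.314×280/118 = 76.3 L.
Polytropic n=1.47: T₂ = T₁(V₁/V₂)^(n−1) = 280×(6.29)^0.47 = 665 K; P₂ = P₁(V₁/V₂)^n = 1760 kPa.
W = (P₁V₁−P₂V₂)/(n−1) = (118×76.3−1760×12.1)/0.47 = -26300 J.
ΔU = nCvΔT = 3.87×28.7×(665−280) = 42700 J.
Q = ΔU + W = 16300 J.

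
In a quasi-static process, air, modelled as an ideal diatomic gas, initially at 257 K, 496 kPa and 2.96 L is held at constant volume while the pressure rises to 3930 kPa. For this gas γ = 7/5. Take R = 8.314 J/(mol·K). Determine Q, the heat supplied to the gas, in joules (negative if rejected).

n = P₁V₁/(RT₁) = 496×2.96/(8.314×257) = 0.687 mol.
Isochoric: V stays 2.96 L; P/T = const ⇒ T₂ = 2040 K, P₂ = 3930 kPa.
W = 0 (no volume change).
ΔU = nCvΔT = 0.687×20.8×(2040−257) = 25400 J.
Q = ΔU = 25400 J.

25400 J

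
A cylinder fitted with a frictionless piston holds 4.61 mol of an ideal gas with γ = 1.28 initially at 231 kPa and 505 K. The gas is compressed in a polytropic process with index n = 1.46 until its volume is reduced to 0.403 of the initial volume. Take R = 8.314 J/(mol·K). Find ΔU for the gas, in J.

35900 J

V₁ = nRT₁/P₁ = 4.61×8.314×505/231 = 83.8 L.
Polytropic n=1.46: T₂ = T₁(V₁/V₂)^(n−1) = 505×(2.48)^0.46 = 767 K; P₂ = P₁(V₁/V₂)^n = 871 kPa.
For an ideal gas ΔU = nCvΔT with Cv = R/(γ−1) = 29.7 J/(mol·K).
ΔU = 4.61×29.7×(767−505) = 35900 J.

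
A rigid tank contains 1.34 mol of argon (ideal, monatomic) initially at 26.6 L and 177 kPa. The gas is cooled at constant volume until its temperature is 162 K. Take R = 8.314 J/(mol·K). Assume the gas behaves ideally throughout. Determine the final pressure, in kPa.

67.8 kPa

T₁ = P₁V₁/(nR) = 177×26.6/(1.34×8.314) = 423 K.
Isochoric: V stays 26.6 L; P/T = const ⇒ T₂ = 162 K, P₂ = 67.8 kPa.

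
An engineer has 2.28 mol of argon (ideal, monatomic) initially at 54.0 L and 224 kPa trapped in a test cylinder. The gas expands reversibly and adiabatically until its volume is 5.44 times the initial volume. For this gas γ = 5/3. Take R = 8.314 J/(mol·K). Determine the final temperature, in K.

T₁ = P₁V₁/(nR) = 224×54.0/(2.28×8.314) = 638 K.
Adiabatic: TV^(γ−1) = const ⇒ T₂ = 638×(0.184)^0.667 = 206 K; PV^γ = const ⇒ P₂ = 13.3 kPa.

206 K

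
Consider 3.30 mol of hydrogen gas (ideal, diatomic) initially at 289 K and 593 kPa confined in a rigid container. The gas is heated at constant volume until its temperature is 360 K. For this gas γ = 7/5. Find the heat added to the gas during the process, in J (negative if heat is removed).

4870 J

V₁ = nRT₁/P₁ = 3.30×8.314×289/593 = 13.4 L.
Isochoric: V stays 13.4 L; P/T = const ⇒ T₂ = 360 K, P₂ = 739 kPa.
W = 0 (no volume change).
ΔU = nCvΔT = 3.30×20.8×(360−289) = 4870 J.
Q = ΔU = 4870 J.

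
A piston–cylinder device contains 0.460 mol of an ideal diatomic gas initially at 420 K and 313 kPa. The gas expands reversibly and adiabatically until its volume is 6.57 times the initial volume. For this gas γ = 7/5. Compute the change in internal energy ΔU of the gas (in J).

V₁ = nRT₁/P₁ = 0.460×8.314×420/313 = 5.13 L.
Adiabatic: TV^(γ−1) = const ⇒ T₂ = 420×(0.152)^0.400 = 198 K; PV^γ = const ⇒ P₂ = 22.4 kPa.
For an ideal gas ΔU = nCvΔT with Cv = (5/2)R = 20.8 J/(mol·K).
ΔU = 0.460×20.8×(198−420) = -2120 J.

-2120 J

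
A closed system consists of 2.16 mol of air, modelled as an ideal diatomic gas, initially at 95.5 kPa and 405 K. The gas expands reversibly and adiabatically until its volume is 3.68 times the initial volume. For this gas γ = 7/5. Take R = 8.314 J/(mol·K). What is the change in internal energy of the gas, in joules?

-7390 J

V₁ = nRT₁/P₁ = 2.16×8.314×405/95.5 = 76.2 L.
Adiabatic: TV^(γ−1) = const ⇒ T₂ = 405×(0.272)^0.400 = 241 K; PV^γ = const ⇒ P₂ = 15.4 kPa.
For an ideal gas ΔU = nCvΔT with Cv = (5/2)R = 20.8 J/(mol·K).
ΔU = 2.16×20.8×(241−405) = -7390 J.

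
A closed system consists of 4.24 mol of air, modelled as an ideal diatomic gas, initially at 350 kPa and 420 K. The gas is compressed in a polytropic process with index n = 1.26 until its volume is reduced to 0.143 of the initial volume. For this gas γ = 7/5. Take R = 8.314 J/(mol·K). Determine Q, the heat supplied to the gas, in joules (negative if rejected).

-13100 J

V₁ = nRT₁/P₁ = 4.24×8.314×420/350 = 42.3 L.
Polytropic n=1.26: T₂ = T₁(V₁/V₂)^(n−1) = 420×(6.99)^0.26 = 696 K; P₂ = P₁(V₁/V₂)^n = 4060 kPa.
W = (P₁V₁−P₂V₂)/(n−1) = (350×42.3−4060×6.05)/0.26 = -37500 J.
ΔU = nCvΔT = 4.24×20.8×(696−420) = 24400 J.
Q = ΔU + W = -13100 J.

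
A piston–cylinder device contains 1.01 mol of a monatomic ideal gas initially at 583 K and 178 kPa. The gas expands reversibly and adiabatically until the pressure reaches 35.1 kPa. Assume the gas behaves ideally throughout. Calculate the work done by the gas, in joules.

V₁ = nRT₁/P₁ = 1.01×8.314×583/178 = 27.5 L.
Adiabatic: T₂/T₁ = (P₂/P₁)^((γ−1)/γ) ⇒ T₂ = 583×(0.197)^0.400 = 305 K; V₂ = 72.9 L.
ΔU = nCvΔT = 1.01×12.5×(305−583) = -3510 J.
Q = 0 for an adiabatic process, so W = −ΔU = 3510 J.

3510 J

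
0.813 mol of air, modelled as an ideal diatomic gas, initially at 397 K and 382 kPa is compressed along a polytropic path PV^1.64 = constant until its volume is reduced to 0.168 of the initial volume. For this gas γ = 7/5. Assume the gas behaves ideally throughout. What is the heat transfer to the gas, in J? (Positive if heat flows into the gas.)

5360 J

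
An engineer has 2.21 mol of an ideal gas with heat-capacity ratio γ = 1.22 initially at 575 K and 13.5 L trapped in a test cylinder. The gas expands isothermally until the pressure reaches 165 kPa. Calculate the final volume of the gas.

64.0 L

P₁ = nRT₁/V₁ = 2.21×8.314×575/13.5 = 783 kPa.
Isothermal: T stays 575 K; PV = const ⇒ V₂ = 64.0 L, P₂ = 165 kPa.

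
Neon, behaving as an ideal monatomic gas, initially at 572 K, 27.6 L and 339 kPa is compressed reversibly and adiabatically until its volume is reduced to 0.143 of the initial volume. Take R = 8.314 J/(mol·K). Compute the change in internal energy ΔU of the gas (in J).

n = P₁V₁/(RT₁) = 339×27.6/(8.314×572) = 1.97 mol.
Adiabatic: TV^(γ−1) = const ⇒ T₂ = 572×(6.99)^0.667 = 2090 K; PV^γ = const ⇒ P₂ = 8670 kPa.
For an ideal gas ΔU = nCvΔT with Cv = (3/2)R = 12.5 J/(mol·K).
ΔU = 1.97×12.5×(2090−572) = 37300 J.

37300 J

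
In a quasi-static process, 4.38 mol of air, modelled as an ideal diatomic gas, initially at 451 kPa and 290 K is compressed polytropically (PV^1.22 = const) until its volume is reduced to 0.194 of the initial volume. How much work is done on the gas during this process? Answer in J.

V₁ = nRT₁/P₁ = 4.38×8.314×290/451 = 23.4 L.
Polytropic n=1.22: T₂ = T₁(V₁/V₂)^(n−1) = 290×(5.15)^0.22 = 416 K; P₂ = P₁(V₁/V₂)^n = 3330 kPa.
W = (P₁V₁−P₂V₂)/(n−1) = (451×23.4−3330×4.54)/0.22 = -20900 J.
Work done on the gas = −W_by = 20900 J.

20900 J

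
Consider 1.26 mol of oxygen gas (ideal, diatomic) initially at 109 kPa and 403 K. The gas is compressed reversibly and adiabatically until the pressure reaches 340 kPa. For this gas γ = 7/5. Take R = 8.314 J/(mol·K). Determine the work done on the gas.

V₁ = nRT₁/P₁ = 1.26×8.314×403/109 = 38.7 L.
Adiabatic: T₂/T₁ = (P₂/P₁)^((γ−1)/γ) ⇒ T₂ = 403×(3.12)^0.286 = 558 K; V₂ = 17.2 L.
ΔU = nCvΔT = 1.26×20.8×(558−403) = 4050 J.
Q = 0 for an adiabatic process, so W = −ΔU = -4050 J.
Work done on the gas = −W_by = 4050 J.

4050 J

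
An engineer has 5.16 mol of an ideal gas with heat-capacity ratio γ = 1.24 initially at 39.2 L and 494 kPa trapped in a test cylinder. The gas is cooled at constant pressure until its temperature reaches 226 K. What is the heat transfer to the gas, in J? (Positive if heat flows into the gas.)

-50000 J

T₁ = P₁V₁/(nR) = 494×39.2/(5.16×8.314) = 451 K.
Isobaric: P stays 494 kPa; V/T = const ⇒ T₂ = 226 K, V₂ = 19.6 L.
W = PΔV = 494×(19.6−39.2) kPa·L = -9670 J.
ΔU = nCvΔT = 5.16×34.6×(226−451) = -40300 J.
Q = ΔU + W = nCpΔT = -50000 J.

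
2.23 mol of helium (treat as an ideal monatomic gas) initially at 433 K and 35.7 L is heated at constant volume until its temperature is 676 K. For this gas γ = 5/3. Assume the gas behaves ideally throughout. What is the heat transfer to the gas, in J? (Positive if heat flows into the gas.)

P₁ = nRT₁/V₁ = 2.23×8.314×433/35.7 = 225 kPa.
Isochoric: V stays 35.7 L; P/T = const ⇒ T₂ = 676 K, P₂ = 351 kPa.
W = 0 (no volume change).
ΔU = nCvΔT = 2.23×12.5×(676−433) = 6760 J.
Q = ΔU = 6760 J.

6760 J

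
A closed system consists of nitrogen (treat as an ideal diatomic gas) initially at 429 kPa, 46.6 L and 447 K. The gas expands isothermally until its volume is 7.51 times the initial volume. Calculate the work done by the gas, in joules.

40300 J

n = P₁V₁/(RT₁) = 429×46.6/(8.314×447) = 5.38 mol.
Isothermal: T stays 447 K; PV = const ⇒ V₂ = 350 L, P₂ = 57.1 kPa.
W = nRT ln(V₂/V₁) = 5.38×8.314×447×ln(7.51) = 40300 J.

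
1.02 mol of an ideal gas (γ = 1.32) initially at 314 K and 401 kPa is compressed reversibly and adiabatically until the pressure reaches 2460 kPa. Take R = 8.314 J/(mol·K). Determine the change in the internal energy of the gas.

V₁ = nRT₁/P₁ = 1.02×8.314×314/401 = 6.64 L.
Adiabatic: T₂/T₁ = (P₂/P₁)^((γ−1)/γ) ⇒ T₂ = 314×(6.13)^0.242 = 487 K; V₂ = 1.68 L.
For an ideal gas ΔU = nCvΔT with Cv = R/(γ−1) = 26.0 J/(mol·K).
ΔU = 1.02×26.0×(487−314) = 4600 J.

4600 J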